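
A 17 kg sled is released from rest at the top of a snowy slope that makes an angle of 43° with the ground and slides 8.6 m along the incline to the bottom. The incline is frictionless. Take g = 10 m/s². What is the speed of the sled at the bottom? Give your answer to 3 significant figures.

The weight component along the incline is mg sin 43° = 115.940 N and the normal force is N = mg cos 43° = 124.330 N.
With no friction, a = g sin 43° = 6.8200 m/s².
Starting from rest over a distance of 8.6 m, v² = 2aL = 2 × 6.8200 × 8.6 = 117.3040, so v = 10.8307 m/s.

10.8 m/s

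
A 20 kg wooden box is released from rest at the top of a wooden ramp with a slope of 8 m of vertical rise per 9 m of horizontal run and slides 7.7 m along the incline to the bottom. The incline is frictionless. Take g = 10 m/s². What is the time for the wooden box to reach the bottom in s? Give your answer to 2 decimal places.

1.52 s

The weight component along the incline is mg sin 41.63° = 132.873 N and the normal force is N = mg cos 41.63° = 149.482 N.
With no friction, a = g sin 41.63° = 6.6436 m/s².
Starting from rest, L = ½at², so t = √(2L/a) = √(2 × 7.7 / 6.6436) = 1.5225 s.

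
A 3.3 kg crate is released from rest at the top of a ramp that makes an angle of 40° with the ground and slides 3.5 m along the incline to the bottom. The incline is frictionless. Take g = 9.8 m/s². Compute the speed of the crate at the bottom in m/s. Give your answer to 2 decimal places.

The weight component along the incline is mg sin 40° = 20.788 N and the normal force is N = mg cos 40° = 24.774 N.
With no friction, a = g sin 40° = 6.2993 m/s².
Starting from rest over a distance of 3.5 m, v² = 2aL = 2 × 6.2993 × 3.5 = 44.0951, so v = 6.6404 m/s.

6.64 m/s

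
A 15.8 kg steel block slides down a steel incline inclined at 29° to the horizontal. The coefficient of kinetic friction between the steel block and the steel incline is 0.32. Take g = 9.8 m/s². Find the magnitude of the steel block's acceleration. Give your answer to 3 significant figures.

2.01 m/s²

Resolving the weight along the incline: the component pulling the steel block down the slope is mg sin 29° = 15.8 × 9.8 × 0.4848 = 75.066 N, and the normal force is N = mg cos 29° = 15.8 × 9.8 × 0.8746 = 135.423 N.
Kinetic friction acts up the slope with magnitude f = μN = 0.32 × 135.423 = 43.335 N.
Net force along the incline is 75.066 − 43.335 = 31.731 N, so a = 31.731 / 15.8 = 2.0083 m/s².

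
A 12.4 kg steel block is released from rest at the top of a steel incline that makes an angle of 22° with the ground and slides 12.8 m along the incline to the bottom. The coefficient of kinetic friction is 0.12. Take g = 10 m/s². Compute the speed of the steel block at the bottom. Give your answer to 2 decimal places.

The weight component along the incline is mg sin 22° = 46.451 N and the normal force is N = mg cos 22° = 114.971 N.
Friction up the slope is f = μN = 0.12 × 114.971 = 13.797 N, so the net downslope force is 46.451 − 13.797 = 32.654 N and a = 32.654 / 12.4 = 2.6334 m/s².
Starting from rest over a distance of 12.8 m, v² = 2aL = 2 × 2.6334 × 12.8 = 67.4150, so v = 8.2107 m/s.

8.21 m/s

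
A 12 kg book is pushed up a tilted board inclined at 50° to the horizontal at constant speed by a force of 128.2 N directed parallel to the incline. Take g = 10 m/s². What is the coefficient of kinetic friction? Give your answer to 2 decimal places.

0.47

At constant speed ΣF = 0 along the incline. The applied 128.2 N acts up the slope; the weight component mg sin 50° = 91.925 N and kinetic friction μN both act down the slope.
So 128.2 = 91.925 + μ × 77.135, giving μ = (128.2 − 91.925) / 77.135 = 0.4703.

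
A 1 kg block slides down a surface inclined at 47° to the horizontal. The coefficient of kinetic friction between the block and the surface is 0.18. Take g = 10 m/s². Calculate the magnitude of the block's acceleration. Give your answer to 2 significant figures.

Resolving the weight along the incline: the component pulling the block down the slope is mg sin 47° = 1 × 10 × 0.7314 = 7.314 N, and the normal force is N = mg cos 47° = 1 × 10 × 0.6820 = 6.820 N.
Kinetic friction acts up the slope with magnitude f = μN = 0.18 × 6.820 = 1.228 N.
Net force along the incline is 7.314 − 1.228 = 6.086 N, so a = 6.086 / 1 = 6.0860 m/s².

6.1 m/s²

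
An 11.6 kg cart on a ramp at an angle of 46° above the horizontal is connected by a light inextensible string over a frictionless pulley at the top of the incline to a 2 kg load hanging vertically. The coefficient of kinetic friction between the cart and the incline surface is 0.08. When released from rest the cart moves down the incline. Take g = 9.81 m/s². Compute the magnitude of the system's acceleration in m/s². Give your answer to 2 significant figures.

4.1 m/s²

For the cart on the incline: the weight component along the slope is m₁g sin 46° = 11.6 × 9.81 × 0.7193 = 81.853 N and the normal force is N = m₁g cos 46° = 79.049 N.
Kinetic friction opposes the cart's motion down the incline: f = μN = 0.08 × 79.049 = 6.324 N acting up the slope.
Newton's second law for the cart (down-slope positive): 81.853 − 6.324 − T = 11.6 a. For the hanging load (upward positive): T − 2 × 9.81 = 2 a.
Adding the two equations eliminates T: 55.909 = 13.6 a, so a = 4.1110 m/s².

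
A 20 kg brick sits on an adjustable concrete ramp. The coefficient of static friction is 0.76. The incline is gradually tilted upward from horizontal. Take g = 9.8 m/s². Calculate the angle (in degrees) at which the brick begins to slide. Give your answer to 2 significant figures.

37°

At the threshold of sliding, static friction is at its maximum μ_s N and exactly balances the weight component along the incline: mg sin θ = μ_s mg cos θ.
Hence tan θ = μ_s = 0.76, so θ = arctan(0.76) = 37.2348°.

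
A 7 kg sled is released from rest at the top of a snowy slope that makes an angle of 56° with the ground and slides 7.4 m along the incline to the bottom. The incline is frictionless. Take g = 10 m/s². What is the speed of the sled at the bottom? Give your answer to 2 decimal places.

The weight component along the incline is mg sin 56° = 58.033 N and the normal force is N = mg cos 56° = 39.144 N.
With no friction, a = g sin 56° = 8.2904 m/s².
Starting from rest over a distance of 7.4 m, v² = 2aL = 2 × 8.2904 × 7.4 = 122.6979, so v = 11.0769 m/s.

11.08 m/s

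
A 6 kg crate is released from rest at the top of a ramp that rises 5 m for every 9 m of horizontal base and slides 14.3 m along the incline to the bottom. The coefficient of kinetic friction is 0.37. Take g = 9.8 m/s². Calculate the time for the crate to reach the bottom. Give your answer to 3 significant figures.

4.24 s

The weight component along the incline is mg sin 29.05° = 28.556 N and the normal force is N = mg cos 29.05° = 51.400 N.
Friction up the slope is f = μN = 0.37 × 51.400 = 19.018 N, so the net downslope force is 28.556 − 19.018 = 9.538 N and a = 9.538 / 6 = 1.5897 m/s².
Starting from rest, L = ½at², so t = √(2L/a) = √(2 × 14.3 / 1.5897) = 4.2416 s.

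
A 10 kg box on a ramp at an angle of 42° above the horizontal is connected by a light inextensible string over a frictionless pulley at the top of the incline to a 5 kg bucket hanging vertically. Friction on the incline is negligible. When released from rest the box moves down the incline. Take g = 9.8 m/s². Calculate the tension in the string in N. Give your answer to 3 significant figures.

54.5 N

For the box on the incline: the weight component along the slope is m₁g sin 42° = 10 × 9.8 × 0.6691 = 65.572 N and the normal force is N = m₁g cos 42° = 72.828 N.
Newton's second law for the box (down-slope positive): 65.572 − T = 10 a. For the hanging bucket (upward positive): T − 5 × 9.8 = 5 a.
Adding the two equations eliminates T: 16.572 = 15 a, so a = 1.1048 m/s².
Then from the hanging bucket's equation, T = 5 × (9.8 + 1.1048) = 54.524 N.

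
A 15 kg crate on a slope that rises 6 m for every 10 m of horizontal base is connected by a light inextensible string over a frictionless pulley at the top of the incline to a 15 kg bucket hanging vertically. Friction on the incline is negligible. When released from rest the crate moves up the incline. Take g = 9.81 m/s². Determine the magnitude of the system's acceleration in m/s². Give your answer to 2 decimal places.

For the crate on the incline: the weight component along the slope is m₁g sin 30.96° = 15 × 9.81 × 0.5145 = 75.709 N and the normal force is N = m₁g cos 30.96° = 126.180 N.
Newton's second law for the crate (up-slope positive): T − 75.709 = 15 a. For the hanging bucket (downward positive): 15 × 9.81 − T = 15 a.
Adding the two equations eliminates T: 71.441 = 30 a, so a = 2.3814 m/s².

2.38 m/s²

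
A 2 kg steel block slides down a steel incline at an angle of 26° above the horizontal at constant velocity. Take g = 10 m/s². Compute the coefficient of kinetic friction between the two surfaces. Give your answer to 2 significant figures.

At constant velocity the net force along the incline is zero: mg sin 26° = μ mg cos 26°.
So μ = tan 26° = 0.4384 / 0.8988 = 0.4878.

0.49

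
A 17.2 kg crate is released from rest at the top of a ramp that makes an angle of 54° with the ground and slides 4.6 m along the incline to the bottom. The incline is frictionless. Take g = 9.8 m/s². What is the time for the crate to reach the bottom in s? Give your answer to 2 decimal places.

1.08 s

The weight component along the incline is mg sin 54° = 136.368 N and the normal force is N = mg cos 54° = 99.077 N.
With no friction, a = g sin 54° = 7.9284 m/s².
Starting from rest, L = ½at², so t = √(2L/a) = √(2 × 4.6 / 7.9284) = 1.0772 s.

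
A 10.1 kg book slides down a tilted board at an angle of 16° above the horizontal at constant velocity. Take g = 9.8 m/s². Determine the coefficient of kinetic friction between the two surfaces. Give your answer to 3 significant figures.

0.287

At constant velocity the net force along the incline is zero: mg sin 16° = μ mg cos 16°.
So μ = tan 16° = 0.2756 / 0.9613 = 0.2867.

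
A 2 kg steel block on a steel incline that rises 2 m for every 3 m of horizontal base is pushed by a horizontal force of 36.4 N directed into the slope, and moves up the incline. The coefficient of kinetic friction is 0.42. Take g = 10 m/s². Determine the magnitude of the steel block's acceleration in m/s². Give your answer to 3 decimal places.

The horizontal push has components F cos 33.69° = 36.4 × 0.8321 = 30.288 N up the incline and F sin 33.69° = 36.4 × 0.5547 = 20.191 N pressing into the surface.
The normal force is therefore N = mg cos 33.69° + F sin 33.69° = 16.642 + 20.191 = 36.833 N, and kinetic friction down the slope is μN = 0.42 × 36.833 = 15.470 N.
Along the incline: F cos 33.69° − mg sin 33.69° − μN = ma, so 30.288 − 11.094 − 15.470 = 2 a, giving a = 1.8620 m/s².

1.862 m/s²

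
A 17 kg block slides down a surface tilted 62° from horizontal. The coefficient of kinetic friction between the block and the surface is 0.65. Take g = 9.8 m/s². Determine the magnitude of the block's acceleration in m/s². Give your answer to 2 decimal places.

5.66 m/s²

Resolving the weight along the incline: the component pulling the block down the slope is mg sin 62° = 17 × 9.8 × 0.8829 = 147.091 N, and the normal force is N = mg cos 62° = 17 × 9.8 × 0.4695 = 78.219 N.
Kinetic friction acts up the slope with magnitude f = μN = 0.65 × 78.219 = 50.842 N.
Net force along the incline is 147.091 − 50.842 = 96.249 N, so a = 96.249 / 17 = 5.6617 m/s².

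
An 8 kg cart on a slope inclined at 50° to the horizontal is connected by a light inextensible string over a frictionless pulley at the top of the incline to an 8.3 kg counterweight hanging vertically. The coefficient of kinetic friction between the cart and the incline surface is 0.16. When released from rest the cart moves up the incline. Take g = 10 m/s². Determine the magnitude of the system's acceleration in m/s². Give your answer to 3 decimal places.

For the cart on the incline: the weight component along the slope is m₁g sin 50° = 8 × 10 × 0.7660 = 61.280 N and the normal force is N = m₁g cos 50° = 51.423 N.
Kinetic friction opposes the cart's motion up the incline: f = μN = 0.16 × 51.423 = 8.228 N acting down the slope.
Newton's second law for the cart (up-slope positive): T − 61.280 − 8.228 = 8 a. For the hanging counterweight (downward positive): 8.3 × 10 − T = 8.3 a.
Adding the two equations eliminates T: 13.492 = 16.3 a, so a = 0.8277 m/s².

0.828 m/s²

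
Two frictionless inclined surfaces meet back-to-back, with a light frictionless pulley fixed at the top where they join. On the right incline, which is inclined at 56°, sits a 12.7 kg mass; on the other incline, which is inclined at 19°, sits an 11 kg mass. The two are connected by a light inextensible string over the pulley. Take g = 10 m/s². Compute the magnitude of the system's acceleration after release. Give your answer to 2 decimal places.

Resolve each weight along its own incline: the 12.7 kg mass has component 12.7 × 10 × sin 56° = 105.288 N down its slope, and the 11 kg mass has 11 × 10 × sin 19° = 35.812 N down its slope.
The 12.7 kg side's 105.288 N exceeds the other side's 35.812 N, so that mass slides down and the 11 kg mass slides up. Taking that direction as positive, Newton's second law for the whole system gives 105.288 − 35.812 = (12.7 + 11) a, so a = 69.476 / 23.7 = 2.9315 m/s².

2.93 m/s²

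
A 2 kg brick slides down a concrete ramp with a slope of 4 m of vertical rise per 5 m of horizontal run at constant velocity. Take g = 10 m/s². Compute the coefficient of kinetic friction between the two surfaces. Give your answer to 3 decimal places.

At constant velocity the net force along the incline is zero: mg sin 38.66° = μ mg cos 38.66°.
So μ = tan 38.66° = 0.6247 / 0.7809 = 0.8000.

0.800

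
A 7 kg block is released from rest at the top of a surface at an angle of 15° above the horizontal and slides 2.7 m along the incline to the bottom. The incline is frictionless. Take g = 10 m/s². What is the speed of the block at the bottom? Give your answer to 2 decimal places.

The weight component along the incline is mg sin 15° = 18.117 N and the normal force is N = mg cos 15° = 67.615 N.
With no friction, a = g sin 15° = 2.5882 m/s².
Starting from rest over a distance of 2.7 m, v² = 2aL = 2 × 2.5882 × 2.7 = 13.9763, so v = 3.7385 m/s.

3.74 m/s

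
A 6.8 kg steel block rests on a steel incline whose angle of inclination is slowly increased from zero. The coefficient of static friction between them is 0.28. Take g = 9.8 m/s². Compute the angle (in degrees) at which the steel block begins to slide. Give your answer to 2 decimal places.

15.64°

At the threshold of sliding, static friction is at its maximum μ_s N and exactly balances the weight component along the incline: mg sin θ = μ_s mg cos θ.
Hence tan θ = μ_s = 0.28, so θ = arctan(0.28) = 15.6422°.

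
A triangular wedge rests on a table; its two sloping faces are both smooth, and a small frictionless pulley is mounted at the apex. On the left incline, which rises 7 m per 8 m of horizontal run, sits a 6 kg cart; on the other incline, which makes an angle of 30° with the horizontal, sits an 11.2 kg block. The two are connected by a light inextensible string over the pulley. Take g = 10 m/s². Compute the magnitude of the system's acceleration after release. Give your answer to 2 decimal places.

Resolve each weight along its own incline: the 6 kg mass has component 6 × 10 × sin 41.19° = 39.510 N down its slope, and the 11.2 kg mass has 11.2 × 10 × sin 30° = 56.000 N down its slope.
The 11.2 kg side's 56.000 N exceeds the other side's 39.510 N, so that mass slides down and the 6 kg mass slides up. Taking that direction as positive, Newton's second law for the whole system gives 56.000 − 39.510 = (6 + 11.2) a, so a = 16.490 / 17.2 = 0.9587 m/s².

0.96 m/s²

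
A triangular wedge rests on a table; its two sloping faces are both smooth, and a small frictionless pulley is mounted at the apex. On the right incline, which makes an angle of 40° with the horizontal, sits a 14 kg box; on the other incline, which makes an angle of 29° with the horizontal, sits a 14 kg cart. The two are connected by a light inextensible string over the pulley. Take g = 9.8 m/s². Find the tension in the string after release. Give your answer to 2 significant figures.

77 N

Resolve each weight along its own incline: the 14 kg mass has component 14 × 9.8 × sin 40° = 88.190 N down its slope, and the 14 kg mass has 14 × 9.8 × sin 29° = 66.516 N down its slope.
The 14 kg side's 88.190 N exceeds the other side's 66.516 N, so that mass slides down and the 14 kg mass slides up. Taking that direction as positive, Newton's second law for the whole system gives 88.190 − 66.516 = (14 + 14) a, so a = 21.674 / 28 = 0.7741 m/s².
For the 14 kg mass (up-slope positive): T − 66.516 = 14 × 0.7741, so T = 77.353 N.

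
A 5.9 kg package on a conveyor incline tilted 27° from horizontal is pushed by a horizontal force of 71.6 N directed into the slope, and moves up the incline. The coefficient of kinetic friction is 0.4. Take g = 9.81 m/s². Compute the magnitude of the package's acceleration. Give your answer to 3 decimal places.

0.659 m/s²

The horizontal push has components F cos 27° = 71.6 × 0.8910 = 63.796 N up the incline and F sin 27° = 71.6 × 0.4540 = 32.506 N pressing into the surface.
The normal force is therefore N = mg cos 27° + F sin 27° = 51.570 + 32.506 = 84.076 N, and kinetic friction down the slope is μN = 0.4 × 84.076 = 33.630 N.
Along the incline: F cos 27° − mg sin 27° − μN = ma, so 63.796 − 26.277 − 33.630 = 5.9 a, giving a = 0.6592 m/s².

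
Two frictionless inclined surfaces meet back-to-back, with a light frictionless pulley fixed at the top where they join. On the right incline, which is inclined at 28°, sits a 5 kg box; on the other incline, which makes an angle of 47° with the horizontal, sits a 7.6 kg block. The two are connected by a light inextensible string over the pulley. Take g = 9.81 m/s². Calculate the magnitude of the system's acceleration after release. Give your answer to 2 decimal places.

Resolve each weight along its own incline: the 5 kg mass has component 5 × 9.81 × sin 28° = 23.028 N down its slope, and the 7.6 kg mass has 7.6 × 9.81 × sin 47° = 54.527 N down its slope.
The 7.6 kg side's 54.527 N exceeds the other side's 23.028 N, so that mass slides down and the 5 kg mass slides up. Taking that direction as positive, Newton's second law for the whole system gives 54.527 − 23.028 = (5 + 7.6) a, so a = 31.499 / 12.6 = 2.4999 m/s².

2.50 m/s²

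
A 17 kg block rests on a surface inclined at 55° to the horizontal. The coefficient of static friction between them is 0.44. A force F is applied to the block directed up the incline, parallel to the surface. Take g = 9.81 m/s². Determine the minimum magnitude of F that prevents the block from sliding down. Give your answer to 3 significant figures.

94.5 N

The normal force is N = mg cos 55° = 95.655 N. With F at its minimum the block is on the verge of sliding down, so static friction is at its maximum μ_s N = 0.44 × 95.655 = 42.088 N and acts up the slope.
Equilibrium along the incline: F + μ_s N = mg sin 55°, so F = 136.610 − 42.088 = 94.522 N.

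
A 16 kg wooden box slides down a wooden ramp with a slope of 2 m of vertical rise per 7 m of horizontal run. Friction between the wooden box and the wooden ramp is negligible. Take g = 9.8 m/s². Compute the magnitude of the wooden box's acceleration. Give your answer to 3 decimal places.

2.692 m/s²

Resolving the weight along the incline: the component pulling the wooden box down the slope is mg sin 15.95° = 16 × 9.8 × 0.2747 = 43.073 N, and the normal force is N = mg cos 15.95° = 16 × 9.8 × 0.9615 = 150.763 N.
With no friction the net force along the incline is 43.073 N, so a = g sin 15.95° = 43.073 / 16 = 2.6921 m/s².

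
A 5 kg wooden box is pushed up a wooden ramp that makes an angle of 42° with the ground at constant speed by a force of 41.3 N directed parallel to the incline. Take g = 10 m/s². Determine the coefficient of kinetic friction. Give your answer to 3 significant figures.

At constant speed ΣF = 0 along the incline. The applied 41.3 N acts up the slope; the weight component mg sin 42° = 33.457 N and kinetic friction μN both act down the slope.
So 41.3 = 33.457 + μ × 37.157, giving μ = (41.3 − 33.457) / 37.157 = 0.2111.

0.211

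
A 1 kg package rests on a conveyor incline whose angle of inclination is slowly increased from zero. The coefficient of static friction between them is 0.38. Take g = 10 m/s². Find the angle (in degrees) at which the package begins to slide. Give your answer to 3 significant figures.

20.8°

At the threshold of sliding, static friction is at its maximum μ_s N and exactly balances the weight component along the incline: mg sin θ = μ_s mg cos θ.
Hence tan θ = μ_s = 0.38, so θ = arctan(0.38) = 20.8068°.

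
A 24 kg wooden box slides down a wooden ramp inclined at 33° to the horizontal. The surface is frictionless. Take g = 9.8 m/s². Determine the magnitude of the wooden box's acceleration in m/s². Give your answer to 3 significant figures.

5.34 m/s²

Resolving the weight along the incline: the component pulling the wooden box down the slope is mg sin 33° = 24 × 9.8 × 0.5446 = 128.090 N, and the normal force is N = mg cos 33° = 24 × 9.8 × 0.8387 = 197.262 N.
With no friction the net force along the incline is 128.090 N, so a = g sin 33° = 128.090 / 24 = 5.3371 m/s².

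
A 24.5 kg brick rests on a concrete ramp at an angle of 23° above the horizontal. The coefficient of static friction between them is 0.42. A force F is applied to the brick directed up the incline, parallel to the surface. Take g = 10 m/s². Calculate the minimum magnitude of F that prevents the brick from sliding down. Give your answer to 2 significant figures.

1.0 N

The normal force is N = mg cos 23° = 225.524 N. With F at its minimum the brick is on the verge of sliding down, so static friction is at its maximum μ_s N = 0.42 × 225.524 = 94.720 N and acts up the slope.
Equilibrium along the incline: F + μ_s N = mg sin 23°, so F = 95.729 − 94.720 = 1.009 N.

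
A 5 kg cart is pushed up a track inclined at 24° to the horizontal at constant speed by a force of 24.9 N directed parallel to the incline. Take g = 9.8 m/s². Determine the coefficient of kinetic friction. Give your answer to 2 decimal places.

0.11

At constant speed ΣF = 0 along the incline. The applied 24.9 N acts up the slope; the weight component mg sin 24° = 19.930 N and kinetic friction μN both act down the slope.
So 24.9 = 19.930 + μ × 44.764, giving μ = (24.9 − 19.930) / 44.764 = 0.1110.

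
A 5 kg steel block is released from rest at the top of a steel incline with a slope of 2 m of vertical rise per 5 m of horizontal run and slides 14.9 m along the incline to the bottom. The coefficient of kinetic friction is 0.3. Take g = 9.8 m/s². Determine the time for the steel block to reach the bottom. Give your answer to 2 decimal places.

The weight component along the incline is mg sin 21.80° = 18.198 N and the normal force is N = mg cos 21.80° = 45.495 N.
Friction up the slope is f = μN = 0.3 × 45.495 = 13.648 N, so the net downslope force is 18.198 − 13.648 = 4.550 N and a = 4.550 / 5 = 0.9100 m/s².
Starting from rest, L = ½at², so t = √(2L/a) = √(2 × 14.9 / 0.9100) = 5.7225 s.

5.72 s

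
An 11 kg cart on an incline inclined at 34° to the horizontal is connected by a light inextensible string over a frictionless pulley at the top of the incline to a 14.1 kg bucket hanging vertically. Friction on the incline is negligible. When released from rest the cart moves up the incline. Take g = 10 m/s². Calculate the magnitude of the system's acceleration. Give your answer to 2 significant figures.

For the cart on the incline: the weight component along the slope is m₁g sin 34° = 11 × 10 × 0.5592 = 61.512 N and the normal force is N = m₁g cos 34° = 91.194 N.
Newton's second law for the cart (up-slope positive): T − 61.512 = 11 a. For the hanging bucket (downward positive): 14.1 × 10 − T = 14.1 a.
Adding the two equations eliminates T: 79.488 = 25.1 a, so a = 3.1669 m/s².

3.2 m/s²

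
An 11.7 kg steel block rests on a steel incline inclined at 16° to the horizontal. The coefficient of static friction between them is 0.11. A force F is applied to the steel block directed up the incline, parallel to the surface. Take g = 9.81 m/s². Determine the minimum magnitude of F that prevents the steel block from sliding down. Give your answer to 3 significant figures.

The normal force is N = mg cos 16° = 110.331 N. With F at its minimum the steel block is on the verge of sliding down, so static friction is at its maximum μ_s N = 0.11 × 110.331 = 12.136 N and acts up the slope.
Equilibrium along the incline: F + μ_s N = mg sin 16°, so F = 31.637 − 12.136 = 19.501 N.

19.5 N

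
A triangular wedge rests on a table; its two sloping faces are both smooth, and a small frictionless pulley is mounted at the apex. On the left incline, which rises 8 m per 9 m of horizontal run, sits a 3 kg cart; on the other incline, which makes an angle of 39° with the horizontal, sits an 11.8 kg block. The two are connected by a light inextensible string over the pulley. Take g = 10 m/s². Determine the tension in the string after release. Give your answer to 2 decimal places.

30.94 N

Resolve each weight along its own incline: the 3 kg mass has component 3 × 10 × sin 41.63° = 19.931 N down its slope, and the 11.8 kg mass has 11.8 × 10 × sin 39° = 74.260 N down its slope.
The 11.8 kg side's 74.260 N exceeds the other side's 19.931 N, so that mass slides down and the 3 kg mass slides up. Taking that direction as positive, Newton's second law for the whole system gives 74.260 − 19.931 = (3 + 11.8) a, so a = 54.329 / 14.8 = 3.6709 m/s².
For the 3 kg mass (up-slope positive): T − 19.931 = 3 × 3.6709, so T = 30.944 N.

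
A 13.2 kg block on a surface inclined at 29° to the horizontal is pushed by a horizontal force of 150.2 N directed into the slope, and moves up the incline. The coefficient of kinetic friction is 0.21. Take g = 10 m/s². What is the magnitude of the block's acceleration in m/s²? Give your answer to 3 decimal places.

The horizontal push has components F cos 29° = 150.2 × 0.8746 = 131.365 N up the incline and F sin 29° = 150.2 × 0.4848 = 72.817 N pressing into the surface.
The normal force is therefore N = mg cos 29° + F sin 29° = 115.447 + 72.817 = 188.264 N, and kinetic friction down the slope is μN = 0.21 × 188.264 = 39.535 N.
Along the incline: F cos 29° − mg sin 29° − μN = ma, so 131.365 − 63.994 − 39.535 = 13.2 a, giving a = 2.1088 m/s².

2.109 m/s²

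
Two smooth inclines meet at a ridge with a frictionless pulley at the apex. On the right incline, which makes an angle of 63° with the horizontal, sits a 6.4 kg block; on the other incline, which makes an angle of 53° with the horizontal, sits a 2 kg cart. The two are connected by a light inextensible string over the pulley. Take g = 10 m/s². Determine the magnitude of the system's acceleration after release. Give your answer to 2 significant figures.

Resolve each weight along its own incline: the 6.4 kg mass has component 6.4 × 10 × sin 63° = 57.024 N down its slope, and the 2 kg mass has 2 × 10 × sin 53° = 15.973 N down its slope.
The 6.4 kg side's 57.024 N exceeds the other side's 15.973 N, so that mass slides down and the 2 kg mass slides up. Taking that direction as positive, Newton's second law for the whole system gives 57.024 − 15.973 = (6.4 + 2) a, so a = 41.051 / 8.4 = 4.8870 m/s².

4.9 m/s²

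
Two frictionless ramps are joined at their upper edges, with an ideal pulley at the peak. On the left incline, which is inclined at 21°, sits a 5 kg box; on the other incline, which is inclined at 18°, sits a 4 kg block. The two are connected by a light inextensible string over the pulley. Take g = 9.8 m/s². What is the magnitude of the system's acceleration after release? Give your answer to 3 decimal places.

Resolve each weight along its own incline: the 5 kg mass has component 5 × 9.8 × sin 21° = 17.560 N down its slope, and the 4 kg mass has 4 × 9.8 × sin 18° = 12.113 N down its slope.
The 5 kg side's 17.560 N exceeds the other side's 12.113 N, so that mass slides down and the 4 kg mass slides up. Taking that direction as positive, Newton's second law for the whole system gives 17.560 − 12.113 = (5 + 4) a, so a = 5.447 / 9 = 0.6052 m/s².

0.605 m/s²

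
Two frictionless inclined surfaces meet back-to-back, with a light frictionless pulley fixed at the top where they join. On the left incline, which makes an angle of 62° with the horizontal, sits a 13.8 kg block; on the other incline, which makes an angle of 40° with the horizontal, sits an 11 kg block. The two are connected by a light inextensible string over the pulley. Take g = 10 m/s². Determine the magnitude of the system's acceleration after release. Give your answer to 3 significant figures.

2.06 m/s²

Resolve each weight along its own incline: the 13.8 kg mass has component 13.8 × 10 × sin 62° = 121.847 N down its slope, and the 11 kg mass has 11 × 10 × sin 40° = 70.707 N down its slope.
The 13.8 kg side's 121.847 N exceeds the other side's 70.707 N, so that mass slides down and the 11 kg mass slides up. Taking that direction as positive, Newton's second law for the whole system gives 121.847 − 70.707 = (13.8 + 11) a, so a = 51.140 / 24.8 = 2.0621 m/s².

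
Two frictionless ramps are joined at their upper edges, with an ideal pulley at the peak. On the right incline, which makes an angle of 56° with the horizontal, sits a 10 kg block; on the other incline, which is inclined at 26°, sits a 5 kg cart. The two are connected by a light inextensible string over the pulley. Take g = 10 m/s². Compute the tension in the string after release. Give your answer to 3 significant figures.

Resolve each weight along its own incline: the 10 kg mass has component 10 × 10 × sin 56° = 82.904 N down its slope, and the 5 kg mass has 5 × 10 × sin 26° = 21.919 N down its slope.
The 10 kg side's 82.904 N exceeds the other side's 21.919 N, so that mass slides down and the 5 kg mass slides up. Taking that direction as positive, Newton's second law for the whole system gives 82.904 − 21.919 = (10 + 5) a, so a = 60.985 / 15 = 4.0657 m/s².
For the 5 kg mass (up-slope positive): T − 21.919 = 5 × 4.0657, so T = 42.248 N.

42.2 N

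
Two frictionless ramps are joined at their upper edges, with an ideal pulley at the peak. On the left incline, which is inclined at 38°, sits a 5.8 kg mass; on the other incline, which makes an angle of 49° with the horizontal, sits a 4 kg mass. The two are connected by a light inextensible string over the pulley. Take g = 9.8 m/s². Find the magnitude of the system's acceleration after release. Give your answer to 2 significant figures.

0.55 m/s²

Resolve each weight along its own incline: the 5.8 kg mass has component 5.8 × 9.8 × sin 38° = 34.994 N down its slope, and the 4 kg mass has 4 × 9.8 × sin 49° = 29.585 N down its slope.
The 5.8 kg side's 34.994 N exceeds the other side's 29.585 N, so that mass slides down and the 4 kg mass slides up. Taking that direction as positive, Newton's second law for the whole system gives 34.994 − 29.585 = (5.8 + 4) a, so a = 5.409 / 9.8 = 0.5519 m/s².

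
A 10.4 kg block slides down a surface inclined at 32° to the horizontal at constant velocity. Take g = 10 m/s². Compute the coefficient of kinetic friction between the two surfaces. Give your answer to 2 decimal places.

0.62

At constant velocity the net force along the incline is zero: mg sin 32° = μ mg cos 32°.
So μ = tan 32° = 0.5299 / 0.8480 = 0.6249.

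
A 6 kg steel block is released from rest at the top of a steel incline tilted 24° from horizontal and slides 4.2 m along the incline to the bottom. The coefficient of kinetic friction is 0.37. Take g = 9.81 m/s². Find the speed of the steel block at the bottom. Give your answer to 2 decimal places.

The weight component along the incline is mg sin 24° = 23.941 N and the normal force is N = mg cos 24° = 53.771 N.
Friction up the slope is f = μN = 0.37 × 53.771 = 19.895 N, so the net downslope force is 23.941 − 19.895 = 4.046 N and a = 4.046 / 6 = 0.6743 m/s².
Starting from rest over a distance of 4.2 m, v² = 2aL = 2 × 0.6743 × 4.2 = 5.6641, so v = 2.3799 m/s.

2.38 m/s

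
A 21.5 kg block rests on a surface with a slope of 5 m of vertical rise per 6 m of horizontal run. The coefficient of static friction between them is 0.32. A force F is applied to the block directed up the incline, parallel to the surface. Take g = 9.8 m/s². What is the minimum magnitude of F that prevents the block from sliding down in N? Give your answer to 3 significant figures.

83.1 N

The normal force is N = mg cos 39.81° = 161.864 N. With F at its minimum the block is on the verge of sliding down, so static friction is at its maximum μ_s N = 0.32 × 161.864 = 51.796 N and acts up the slope.
Equilibrium along the incline: F + μ_s N = mg sin 39.81°, so F = 134.887 − 51.796 = 83.091 N.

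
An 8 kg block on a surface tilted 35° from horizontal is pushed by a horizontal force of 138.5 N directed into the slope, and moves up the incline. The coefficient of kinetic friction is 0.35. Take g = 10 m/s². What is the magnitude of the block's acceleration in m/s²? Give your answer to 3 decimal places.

2.103 m/s²

The horizontal push has components F cos 35° = 138.5 × 0.8192 = 113.459 N up the incline and F sin 35° = 138.5 × 0.5736 = 79.444 N pressing into the surface.
The normal force is therefore N = mg cos 35° + F sin 35° = 65.536 + 79.444 = 144.980 N, and kinetic friction down the slope is μN = 0.35 × 144.980 = 50.743 N.
Along the incline: F cos 35° − mg sin 35° − μN = ma, so 113.459 − 45.888 − 50.743 = 8 a, giving a = 2.1035 m/s².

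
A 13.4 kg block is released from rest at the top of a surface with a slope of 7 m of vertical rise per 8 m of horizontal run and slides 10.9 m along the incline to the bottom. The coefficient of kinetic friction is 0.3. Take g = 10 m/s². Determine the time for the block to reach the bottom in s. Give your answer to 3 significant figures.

2.24 s

The weight component along the incline is mg sin 41.19° = 88.240 N and the normal force is N = mg cos 41.19° = 100.845 N.
Friction up the slope is f = μN = 0.3 × 100.845 = 30.253 N, so the net downslope force is 88.240 − 30.253 = 57.987 N and a = 57.987 / 13.4 = 4.3274 m/s².
Starting from rest, L = ½at², so t = √(2L/a) = √(2 × 10.9 / 4.3274) = 2.2445 s.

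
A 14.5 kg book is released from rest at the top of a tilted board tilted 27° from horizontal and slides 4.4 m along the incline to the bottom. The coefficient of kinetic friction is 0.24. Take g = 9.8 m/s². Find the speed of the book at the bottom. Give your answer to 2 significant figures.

4.6 m/s

The weight component along the incline is mg sin 27° = 64.512 N and the normal force is N = mg cos 27° = 126.612 N.
Friction up the slope is f = μN = 0.24 × 126.612 = 30.387 N, so the net downslope force is 64.512 − 30.387 = 34.125 N and a = 34.125 / 14.5 = 2.3534 m/s².
Starting from rest over a distance of 4.4 m, v² = 2aL = 2 × 2.3534 × 4.4 = 20.7099, so v = 4.5508 m/s.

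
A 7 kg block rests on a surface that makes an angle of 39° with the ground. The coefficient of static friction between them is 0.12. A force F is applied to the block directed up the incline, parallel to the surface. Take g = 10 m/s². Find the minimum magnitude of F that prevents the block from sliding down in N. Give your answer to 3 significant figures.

The normal force is N = mg cos 39° = 54.400 N. With F at its minimum the block is on the verge of sliding down, so static friction is at its maximum μ_s N = 0.12 × 54.400 = 6.528 N and acts up the slope.
Equilibrium along the incline: F + μ_s N = mg sin 39°, so F = 44.052 − 6.528 = 37.524 N.

37.5 N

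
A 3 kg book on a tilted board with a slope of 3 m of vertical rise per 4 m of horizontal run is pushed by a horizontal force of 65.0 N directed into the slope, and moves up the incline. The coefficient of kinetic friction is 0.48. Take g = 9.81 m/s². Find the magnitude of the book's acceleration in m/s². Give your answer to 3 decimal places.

1.440 m/s²

The horizontal push has components F cos 36.87° = 65.0 × 0.8000 = 52.000 N up the incline and F sin 36.87° = 65.0 × 0.6000 = 39.000 N pressing into the surface.
The normal force is therefore N = mg cos 36.87° + F sin 36.87° = 23.544 + 39.000 = 62.544 N, and kinetic friction down the slope is μN = 0.48 × 62.544 = 30.021 N.
Along the incline: F cos 36.87° − mg sin 36.87° − μN = ma, so 52.000 − 17.658 − 30.021 = 3 a, giving a = 1.4403 m/s².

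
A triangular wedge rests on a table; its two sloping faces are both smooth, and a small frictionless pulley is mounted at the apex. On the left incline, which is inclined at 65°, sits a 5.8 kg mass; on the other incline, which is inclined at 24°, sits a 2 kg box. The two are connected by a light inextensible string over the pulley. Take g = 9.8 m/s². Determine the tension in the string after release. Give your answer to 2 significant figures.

Resolve each weight along its own incline: the 5.8 kg mass has component 5.8 × 9.8 × sin 65° = 51.515 N down its slope, and the 2 kg mass has 2 × 9.8 × sin 24° = 7.972 N down its slope.
The 5.8 kg side's 51.515 N exceeds the other side's 7.972 N, so that mass slides down and the 2 kg mass slides up. Taking that direction as positive, Newton's second law for the whole system gives 51.515 − 7.972 = (5.8 + 2) a, so a = 43.543 / 7.8 = 5.5824 m/s².
For the 2 kg mass (up-slope positive): T − 7.972 = 2 × 5.5824, so T = 19.137 N.

19 N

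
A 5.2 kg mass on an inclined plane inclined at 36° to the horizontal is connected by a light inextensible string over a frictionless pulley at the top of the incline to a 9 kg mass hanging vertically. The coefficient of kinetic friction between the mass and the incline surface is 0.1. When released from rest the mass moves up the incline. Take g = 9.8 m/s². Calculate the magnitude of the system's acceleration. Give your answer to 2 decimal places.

3.81 m/s²

For the mass on the incline: the weight component along the slope is m₁g sin 36° = 5.2 × 9.8 × 0.5878 = 29.954 N and the normal force is N = m₁g cos 36° = 41.228 N.
Kinetic friction opposes the mass's motion up the incline: f = μN = 0.1 × 41.228 = 4.123 N acting down the slope.
Newton's second law for the mass (up-slope positive): T − 29.954 − 4.123 = 5.2 a. For the hanging mass (downward positive): 9 × 9.8 − T = 9 a.
Adding the two equations eliminates T: 54.123 = 14.2 a, so a = 3.8115 m/s².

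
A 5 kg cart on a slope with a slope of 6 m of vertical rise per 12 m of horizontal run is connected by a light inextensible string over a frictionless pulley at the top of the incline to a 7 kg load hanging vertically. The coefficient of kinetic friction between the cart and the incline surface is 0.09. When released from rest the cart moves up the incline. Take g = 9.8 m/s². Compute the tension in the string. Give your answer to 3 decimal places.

43.667 N

For the cart on the incline: the weight component along the slope is m₁g sin 26.57° = 5 × 9.8 × 0.4472 = 21.913 N and the normal force is N = m₁g cos 26.57° = 43.827 N.
Kinetic friction opposes the cart's motion up the incline: f = μN = 0.09 × 43.827 = 3.944 N acting down the slope.
Newton's second law for the cart (up-slope positive): T − 21.913 − 3.944 = 5 a. For the hanging load (downward positive): 7 × 9.8 − T = 7 a.
Adding the two equations eliminates T: 42.743 = 12 a, so a = 3.5619 m/s².
Then from the hanging load's equation, T = 7 × (9.8 − 3.5619) = 43.667 N.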